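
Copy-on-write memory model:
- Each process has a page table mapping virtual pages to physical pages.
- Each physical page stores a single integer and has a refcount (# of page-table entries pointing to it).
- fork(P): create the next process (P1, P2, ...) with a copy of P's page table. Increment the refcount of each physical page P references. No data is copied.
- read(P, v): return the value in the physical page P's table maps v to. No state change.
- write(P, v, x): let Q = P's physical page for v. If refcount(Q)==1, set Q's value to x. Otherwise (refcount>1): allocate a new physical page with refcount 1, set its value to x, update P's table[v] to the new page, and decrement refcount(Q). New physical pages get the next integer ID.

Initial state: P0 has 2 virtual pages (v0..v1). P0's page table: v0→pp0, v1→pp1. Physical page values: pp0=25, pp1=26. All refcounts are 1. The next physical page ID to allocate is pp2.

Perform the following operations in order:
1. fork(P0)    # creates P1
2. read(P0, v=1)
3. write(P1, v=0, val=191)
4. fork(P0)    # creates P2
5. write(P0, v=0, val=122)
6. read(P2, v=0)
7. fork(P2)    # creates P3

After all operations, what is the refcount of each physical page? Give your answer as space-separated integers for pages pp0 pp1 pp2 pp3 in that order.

Answer: 2 4 1 1

Derivation:
Op 1: fork(P0) -> P1. 2 ppages; refcounts: pp0:2 pp1:2
Op 2: read(P0, v1) -> 26. No state change.
Op 3: write(P1, v0, 191). refcount(pp0)=2>1 -> COPY to pp2. 3 ppages; refcounts: pp0:1 pp1:2 pp2:1
Op 4: fork(P0) -> P2. 3 ppages; refcounts: pp0:2 pp1:3 pp2:1
Op 5: write(P0, v0, 122). refcount(pp0)=2>1 -> COPY to pp3. 4 ppages; refcounts: pp0:1 pp1:3 pp2:1 pp3:1
Op 6: read(P2, v0) -> 25. No state change.
Op 7: fork(P2) -> P3. 4 ppages; refcounts: pp0:2 pp1:4 pp2:1 pp3:1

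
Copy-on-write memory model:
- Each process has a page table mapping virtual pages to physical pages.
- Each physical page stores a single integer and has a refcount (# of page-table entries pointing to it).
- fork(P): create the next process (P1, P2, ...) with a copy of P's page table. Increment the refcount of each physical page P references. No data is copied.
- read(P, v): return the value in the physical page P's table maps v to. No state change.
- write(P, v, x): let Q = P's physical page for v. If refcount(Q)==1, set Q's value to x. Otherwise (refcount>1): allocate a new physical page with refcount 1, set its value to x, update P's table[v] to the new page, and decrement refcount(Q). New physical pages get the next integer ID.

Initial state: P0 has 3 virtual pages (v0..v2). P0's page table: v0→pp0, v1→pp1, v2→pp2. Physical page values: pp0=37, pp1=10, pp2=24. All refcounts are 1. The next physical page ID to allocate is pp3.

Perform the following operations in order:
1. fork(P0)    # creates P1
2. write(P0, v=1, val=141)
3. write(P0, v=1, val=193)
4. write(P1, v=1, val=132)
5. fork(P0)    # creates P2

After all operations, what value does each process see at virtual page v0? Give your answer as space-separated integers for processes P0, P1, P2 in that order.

Op 1: fork(P0) -> P1. 3 ppages; refcounts: pp0:2 pp1:2 pp2:2
Op 2: write(P0, v1, 141). refcount(pp1)=2>1 -> COPY to pp3. 4 ppages; refcounts: pp0:2 pp1:1 pp2:2 pp3:1
Op 3: write(P0, v1, 193). refcount(pp3)=1 -> write in place. 4 ppages; refcounts: pp0:2 pp1:1 pp2:2 pp3:1
Op 4: write(P1, v1, 132). refcount(pp1)=1 -> write in place. 4 ppages; refcounts: pp0:2 pp1:1 pp2:2 pp3:1
Op 5: fork(P0) -> P2. 4 ppages; refcounts: pp0:3 pp1:1 pp2:3 pp3:2
P0: v0 -> pp0 = 37
P1: v0 -> pp0 = 37
P2: v0 -> pp0 = 37

Answer: 37 37 37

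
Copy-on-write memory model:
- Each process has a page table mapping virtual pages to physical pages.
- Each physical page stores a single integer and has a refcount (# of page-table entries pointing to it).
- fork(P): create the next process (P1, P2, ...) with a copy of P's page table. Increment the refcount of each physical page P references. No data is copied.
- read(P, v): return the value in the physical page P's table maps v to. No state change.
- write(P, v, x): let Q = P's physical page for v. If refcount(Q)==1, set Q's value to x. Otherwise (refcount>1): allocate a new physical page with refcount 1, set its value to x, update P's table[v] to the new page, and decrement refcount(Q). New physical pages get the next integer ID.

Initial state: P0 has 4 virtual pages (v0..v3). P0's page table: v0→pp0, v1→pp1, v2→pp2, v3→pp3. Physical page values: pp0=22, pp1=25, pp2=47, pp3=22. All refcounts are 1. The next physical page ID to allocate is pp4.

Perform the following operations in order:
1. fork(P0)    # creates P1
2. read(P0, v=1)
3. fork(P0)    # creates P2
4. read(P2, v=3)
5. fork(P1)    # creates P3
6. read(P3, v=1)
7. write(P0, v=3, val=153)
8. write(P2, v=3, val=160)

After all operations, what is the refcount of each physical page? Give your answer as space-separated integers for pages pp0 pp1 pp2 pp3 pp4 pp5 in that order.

Answer: 4 4 4 2 1 1

Derivation:
Op 1: fork(P0) -> P1. 4 ppages; refcounts: pp0:2 pp1:2 pp2:2 pp3:2
Op 2: read(P0, v1) -> 25. No state change.
Op 3: fork(P0) -> P2. 4 ppages; refcounts: pp0:3 pp1:3 pp2:3 pp3:3
Op 4: read(P2, v3) -> 22. No state change.
Op 5: fork(P1) -> P3. 4 ppages; refcounts: pp0:4 pp1:4 pp2:4 pp3:4
Op 6: read(P3, v1) -> 25. No state change.
Op 7: write(P0, v3, 153). refcount(pp3)=4>1 -> COPY to pp4. 5 ppages; refcounts: pp0:4 pp1:4 pp2:4 pp3:3 pp4:1
Op 8: write(P2, v3, 160). refcount(pp3)=3>1 -> COPY to pp5. 6 ppages; refcounts: pp0:4 pp1:4 pp2:4 pp3:2 pp4:1 pp5:1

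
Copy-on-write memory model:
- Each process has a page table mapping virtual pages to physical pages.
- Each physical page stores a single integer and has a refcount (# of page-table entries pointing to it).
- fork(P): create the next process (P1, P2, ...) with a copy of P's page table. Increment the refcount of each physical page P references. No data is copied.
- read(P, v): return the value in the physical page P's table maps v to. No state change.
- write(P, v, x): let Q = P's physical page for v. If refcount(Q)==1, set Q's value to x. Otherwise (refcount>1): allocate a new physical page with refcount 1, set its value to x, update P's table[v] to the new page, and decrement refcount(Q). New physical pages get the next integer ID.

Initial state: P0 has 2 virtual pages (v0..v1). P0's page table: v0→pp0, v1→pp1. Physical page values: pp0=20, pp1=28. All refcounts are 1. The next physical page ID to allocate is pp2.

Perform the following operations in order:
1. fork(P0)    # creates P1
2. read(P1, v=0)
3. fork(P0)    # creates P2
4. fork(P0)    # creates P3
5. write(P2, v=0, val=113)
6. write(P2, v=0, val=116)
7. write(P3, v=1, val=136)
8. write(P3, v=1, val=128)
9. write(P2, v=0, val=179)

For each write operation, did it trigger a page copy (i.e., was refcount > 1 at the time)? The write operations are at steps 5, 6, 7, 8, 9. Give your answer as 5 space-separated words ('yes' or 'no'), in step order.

Op 1: fork(P0) -> P1. 2 ppages; refcounts: pp0:2 pp1:2
Op 2: read(P1, v0) -> 20. No state change.
Op 3: fork(P0) -> P2. 2 ppages; refcounts: pp0:3 pp1:3
Op 4: fork(P0) -> P3. 2 ppages; refcounts: pp0:4 pp1:4
Op 5: write(P2, v0, 113). refcount(pp0)=4>1 -> COPY to pp2. 3 ppages; refcounts: pp0:3 pp1:4 pp2:1
Op 6: write(P2, v0, 116). refcount(pp2)=1 -> write in place. 3 ppages; refcounts: pp0:3 pp1:4 pp2:1
Op 7: write(P3, v1, 136). refcount(pp1)=4>1 -> COPY to pp3. 4 ppages; refcounts: pp0:3 pp1:3 pp2:1 pp3:1
Op 8: write(P3, v1, 128). refcount(pp3)=1 -> write in place. 4 ppages; refcounts: pp0:3 pp1:3 pp2:1 pp3:1
Op 9: write(P2, v0, 179). refcount(pp2)=1 -> write in place. 4 ppages; refcounts: pp0:3 pp1:3 pp2:1 pp3:1

yes no yes no no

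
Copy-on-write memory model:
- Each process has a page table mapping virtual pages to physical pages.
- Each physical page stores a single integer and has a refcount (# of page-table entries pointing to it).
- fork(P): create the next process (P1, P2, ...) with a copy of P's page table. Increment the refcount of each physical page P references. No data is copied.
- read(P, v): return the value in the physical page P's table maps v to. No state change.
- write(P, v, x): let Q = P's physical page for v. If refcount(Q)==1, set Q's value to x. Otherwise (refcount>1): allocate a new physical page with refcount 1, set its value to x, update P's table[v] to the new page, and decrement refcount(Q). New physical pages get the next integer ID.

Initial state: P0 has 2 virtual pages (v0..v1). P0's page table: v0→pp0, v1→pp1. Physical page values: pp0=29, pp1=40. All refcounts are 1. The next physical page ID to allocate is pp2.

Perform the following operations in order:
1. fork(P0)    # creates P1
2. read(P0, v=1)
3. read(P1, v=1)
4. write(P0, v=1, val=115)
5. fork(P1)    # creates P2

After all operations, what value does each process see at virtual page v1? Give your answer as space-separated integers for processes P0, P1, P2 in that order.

Answer: 115 40 40

Derivation:
Op 1: fork(P0) -> P1. 2 ppages; refcounts: pp0:2 pp1:2
Op 2: read(P0, v1) -> 40. No state change.
Op 3: read(P1, v1) -> 40. No state change.
Op 4: write(P0, v1, 115). refcount(pp1)=2>1 -> COPY to pp2. 3 ppages; refcounts: pp0:2 pp1:1 pp2:1
Op 5: fork(P1) -> P2. 3 ppages; refcounts: pp0:3 pp1:2 pp2:1
P0: v1 -> pp2 = 115
P1: v1 -> pp1 = 40
P2: v1 -> pp1 = 40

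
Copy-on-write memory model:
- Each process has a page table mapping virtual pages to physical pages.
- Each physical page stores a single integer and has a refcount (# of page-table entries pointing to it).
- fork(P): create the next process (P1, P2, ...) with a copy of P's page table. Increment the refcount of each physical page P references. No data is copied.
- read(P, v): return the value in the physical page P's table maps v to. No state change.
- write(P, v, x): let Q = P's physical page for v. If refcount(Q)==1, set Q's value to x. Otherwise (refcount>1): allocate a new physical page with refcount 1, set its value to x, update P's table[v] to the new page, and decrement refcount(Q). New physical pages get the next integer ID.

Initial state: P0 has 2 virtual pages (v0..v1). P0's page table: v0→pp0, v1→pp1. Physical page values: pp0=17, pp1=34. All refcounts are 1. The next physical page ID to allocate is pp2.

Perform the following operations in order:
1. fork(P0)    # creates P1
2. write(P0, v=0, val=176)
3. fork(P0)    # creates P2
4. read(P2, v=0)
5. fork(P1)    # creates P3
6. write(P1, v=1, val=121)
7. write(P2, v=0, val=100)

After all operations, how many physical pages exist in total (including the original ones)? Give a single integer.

Op 1: fork(P0) -> P1. 2 ppages; refcounts: pp0:2 pp1:2
Op 2: write(P0, v0, 176). refcount(pp0)=2>1 -> COPY to pp2. 3 ppages; refcounts: pp0:1 pp1:2 pp2:1
Op 3: fork(P0) -> P2. 3 ppages; refcounts: pp0:1 pp1:3 pp2:2
Op 4: read(P2, v0) -> 176. No state change.
Op 5: fork(P1) -> P3. 3 ppages; refcounts: pp0:2 pp1:4 pp2:2
Op 6: write(P1, v1, 121). refcount(pp1)=4>1 -> COPY to pp3. 4 ppages; refcounts: pp0:2 pp1:3 pp2:2 pp3:1
Op 7: write(P2, v0, 100). refcount(pp2)=2>1 -> COPY to pp4. 5 ppages; refcounts: pp0:2 pp1:3 pp2:1 pp3:1 pp4:1

Answer: 5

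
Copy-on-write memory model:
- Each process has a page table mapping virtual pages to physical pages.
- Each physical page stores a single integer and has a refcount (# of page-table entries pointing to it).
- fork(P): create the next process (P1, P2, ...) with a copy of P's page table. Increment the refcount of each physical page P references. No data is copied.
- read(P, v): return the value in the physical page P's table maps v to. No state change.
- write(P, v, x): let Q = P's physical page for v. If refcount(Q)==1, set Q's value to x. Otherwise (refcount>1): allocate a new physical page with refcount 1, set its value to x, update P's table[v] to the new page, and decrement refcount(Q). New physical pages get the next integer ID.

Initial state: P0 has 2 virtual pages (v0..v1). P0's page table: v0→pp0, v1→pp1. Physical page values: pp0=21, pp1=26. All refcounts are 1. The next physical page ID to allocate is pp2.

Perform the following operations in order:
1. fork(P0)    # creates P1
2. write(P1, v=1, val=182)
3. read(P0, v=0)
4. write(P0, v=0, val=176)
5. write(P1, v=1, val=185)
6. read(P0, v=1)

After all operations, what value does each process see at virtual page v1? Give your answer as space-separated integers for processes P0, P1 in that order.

Answer: 26 185

Derivation:
Op 1: fork(P0) -> P1. 2 ppages; refcounts: pp0:2 pp1:2
Op 2: write(P1, v1, 182). refcount(pp1)=2>1 -> COPY to pp2. 3 ppages; refcounts: pp0:2 pp1:1 pp2:1
Op 3: read(P0, v0) -> 21. No state change.
Op 4: write(P0, v0, 176). refcount(pp0)=2>1 -> COPY to pp3. 4 ppages; refcounts: pp0:1 pp1:1 pp2:1 pp3:1
Op 5: write(P1, v1, 185). refcount(pp2)=1 -> write in place. 4 ppages; refcounts: pp0:1 pp1:1 pp2:1 pp3:1
Op 6: read(P0, v1) -> 26. No state change.
P0: v1 -> pp1 = 26
P1: v1 -> pp2 = 185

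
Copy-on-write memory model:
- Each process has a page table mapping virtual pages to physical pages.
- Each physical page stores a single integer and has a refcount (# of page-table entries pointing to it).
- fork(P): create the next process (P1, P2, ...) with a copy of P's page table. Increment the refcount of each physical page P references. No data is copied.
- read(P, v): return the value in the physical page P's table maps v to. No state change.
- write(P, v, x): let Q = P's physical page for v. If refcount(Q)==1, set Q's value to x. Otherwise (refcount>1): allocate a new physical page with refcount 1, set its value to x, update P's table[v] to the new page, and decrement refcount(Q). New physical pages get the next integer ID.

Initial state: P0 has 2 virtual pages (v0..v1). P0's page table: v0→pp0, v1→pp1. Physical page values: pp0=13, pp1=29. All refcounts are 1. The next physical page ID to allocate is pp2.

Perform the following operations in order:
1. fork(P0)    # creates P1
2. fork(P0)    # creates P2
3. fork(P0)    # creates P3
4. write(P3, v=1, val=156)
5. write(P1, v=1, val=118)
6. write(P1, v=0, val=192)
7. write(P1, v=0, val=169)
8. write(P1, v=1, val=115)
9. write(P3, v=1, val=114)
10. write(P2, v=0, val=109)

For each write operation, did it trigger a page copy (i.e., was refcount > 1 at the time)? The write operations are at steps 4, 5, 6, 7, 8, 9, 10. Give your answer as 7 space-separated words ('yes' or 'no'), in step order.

Op 1: fork(P0) -> P1. 2 ppages; refcounts: pp0:2 pp1:2
Op 2: fork(P0) -> P2. 2 ppages; refcounts: pp0:3 pp1:3
Op 3: fork(P0) -> P3. 2 ppages; refcounts: pp0:4 pp1:4
Op 4: write(P3, v1, 156). refcount(pp1)=4>1 -> COPY to pp2. 3 ppages; refcounts: pp0:4 pp1:3 pp2:1
Op 5: write(P1, v1, 118). refcount(pp1)=3>1 -> COPY to pp3. 4 ppages; refcounts: pp0:4 pp1:2 pp2:1 pp3:1
Op 6: write(P1, v0, 192). refcount(pp0)=4>1 -> COPY to pp4. 5 ppages; refcounts: pp0:3 pp1:2 pp2:1 pp3:1 pp4:1
Op 7: write(P1, v0, 169). refcount(pp4)=1 -> write in place. 5 ppages; refcounts: pp0:3 pp1:2 pp2:1 pp3:1 pp4:1
Op 8: write(P1, v1, 115). refcount(pp3)=1 -> write in place. 5 ppages; refcounts: pp0:3 pp1:2 pp2:1 pp3:1 pp4:1
Op 9: write(P3, v1, 114). refcount(pp2)=1 -> write in place. 5 ppages; refcounts: pp0:3 pp1:2 pp2:1 pp3:1 pp4:1
Op 10: write(P2, v0, 109). refcount(pp0)=3>1 -> COPY to pp5. 6 ppages; refcounts: pp0:2 pp1:2 pp2:1 pp3:1 pp4:1 pp5:1

yes yes yes no no no yes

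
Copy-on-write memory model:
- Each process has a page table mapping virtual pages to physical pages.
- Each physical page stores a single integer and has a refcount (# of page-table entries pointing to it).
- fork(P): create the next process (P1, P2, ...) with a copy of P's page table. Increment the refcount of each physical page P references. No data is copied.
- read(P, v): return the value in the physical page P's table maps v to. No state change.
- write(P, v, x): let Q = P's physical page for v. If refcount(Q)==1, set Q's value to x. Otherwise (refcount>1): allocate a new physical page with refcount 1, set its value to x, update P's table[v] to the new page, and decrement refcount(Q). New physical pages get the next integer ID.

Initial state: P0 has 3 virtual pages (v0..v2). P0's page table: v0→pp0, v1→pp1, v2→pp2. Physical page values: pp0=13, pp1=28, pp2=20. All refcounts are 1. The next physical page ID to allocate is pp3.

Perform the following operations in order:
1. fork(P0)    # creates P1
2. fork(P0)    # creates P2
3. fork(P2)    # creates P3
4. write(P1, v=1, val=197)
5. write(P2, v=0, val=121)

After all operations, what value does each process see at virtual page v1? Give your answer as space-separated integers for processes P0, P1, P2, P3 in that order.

Answer: 28 197 28 28

Derivation:
Op 1: fork(P0) -> P1. 3 ppages; refcounts: pp0:2 pp1:2 pp2:2
Op 2: fork(P0) -> P2. 3 ppages; refcounts: pp0:3 pp1:3 pp2:3
Op 3: fork(P2) -> P3. 3 ppages; refcounts: pp0:4 pp1:4 pp2:4
Op 4: write(P1, v1, 197). refcount(pp1)=4>1 -> COPY to pp3. 4 ppages; refcounts: pp0:4 pp1:3 pp2:4 pp3:1
Op 5: write(P2, v0, 121). refcount(pp0)=4>1 -> COPY to pp4. 5 ppages; refcounts: pp0:3 pp1:3 pp2:4 pp3:1 pp4:1
P0: v1 -> pp1 = 28
P1: v1 -> pp3 = 197
P2: v1 -> pp1 = 28
P3: v1 -> pp1 = 28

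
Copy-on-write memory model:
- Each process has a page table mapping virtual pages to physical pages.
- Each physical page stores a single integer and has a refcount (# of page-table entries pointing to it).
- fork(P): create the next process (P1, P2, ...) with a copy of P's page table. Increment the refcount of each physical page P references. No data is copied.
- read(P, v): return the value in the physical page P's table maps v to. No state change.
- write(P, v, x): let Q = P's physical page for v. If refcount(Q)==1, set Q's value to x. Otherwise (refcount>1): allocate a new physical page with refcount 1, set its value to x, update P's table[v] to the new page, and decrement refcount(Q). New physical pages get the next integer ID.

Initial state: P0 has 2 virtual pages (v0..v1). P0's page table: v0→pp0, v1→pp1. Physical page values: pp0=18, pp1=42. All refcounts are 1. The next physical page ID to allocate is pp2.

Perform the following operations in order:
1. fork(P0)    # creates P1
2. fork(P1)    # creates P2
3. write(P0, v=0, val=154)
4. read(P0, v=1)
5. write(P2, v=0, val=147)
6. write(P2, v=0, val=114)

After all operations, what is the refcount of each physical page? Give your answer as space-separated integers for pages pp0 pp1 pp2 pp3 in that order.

Op 1: fork(P0) -> P1. 2 ppages; refcounts: pp0:2 pp1:2
Op 2: fork(P1) -> P2. 2 ppages; refcounts: pp0:3 pp1:3
Op 3: write(P0, v0, 154). refcount(pp0)=3>1 -> COPY to pp2. 3 ppages; refcounts: pp0:2 pp1:3 pp2:1
Op 4: read(P0, v1) -> 42. No state change.
Op 5: write(P2, v0, 147). refcount(pp0)=2>1 -> COPY to pp3. 4 ppages; refcounts: pp0:1 pp1:3 pp2:1 pp3:1
Op 6: write(P2, v0, 114). refcount(pp3)=1 -> write in place. 4 ppages; refcounts: pp0:1 pp1:3 pp2:1 pp3:1

Answer: 1 3 1 1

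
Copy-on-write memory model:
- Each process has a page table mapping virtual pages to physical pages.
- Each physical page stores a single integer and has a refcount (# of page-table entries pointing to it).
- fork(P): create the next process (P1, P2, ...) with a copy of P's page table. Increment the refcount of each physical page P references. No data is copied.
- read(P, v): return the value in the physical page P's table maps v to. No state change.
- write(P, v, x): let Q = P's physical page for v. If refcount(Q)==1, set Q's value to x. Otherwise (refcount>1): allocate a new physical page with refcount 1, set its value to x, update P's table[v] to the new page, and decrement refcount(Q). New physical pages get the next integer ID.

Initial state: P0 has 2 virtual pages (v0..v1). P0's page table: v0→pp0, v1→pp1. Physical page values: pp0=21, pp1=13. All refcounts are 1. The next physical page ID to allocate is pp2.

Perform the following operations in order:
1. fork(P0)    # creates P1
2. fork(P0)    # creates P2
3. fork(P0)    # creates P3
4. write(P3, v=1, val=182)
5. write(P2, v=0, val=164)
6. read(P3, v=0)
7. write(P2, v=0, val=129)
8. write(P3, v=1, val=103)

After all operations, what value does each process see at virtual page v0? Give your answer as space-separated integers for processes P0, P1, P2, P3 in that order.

Answer: 21 21 129 21

Derivation:
Op 1: fork(P0) -> P1. 2 ppages; refcounts: pp0:2 pp1:2
Op 2: fork(P0) -> P2. 2 ppages; refcounts: pp0:3 pp1:3
Op 3: fork(P0) -> P3. 2 ppages; refcounts: pp0:4 pp1:4
Op 4: write(P3, v1, 182). refcount(pp1)=4>1 -> COPY to pp2. 3 ppages; refcounts: pp0:4 pp1:3 pp2:1
Op 5: write(P2, v0, 164). refcount(pp0)=4>1 -> COPY to pp3. 4 ppages; refcounts: pp0:3 pp1:3 pp2:1 pp3:1
Op 6: read(P3, v0) -> 21. No state change.
Op 7: write(P2, v0, 129). refcount(pp3)=1 -> write in place. 4 ppages; refcounts: pp0:3 pp1:3 pp2:1 pp3:1
Op 8: write(P3, v1, 103). refcount(pp2)=1 -> write in place. 4 ppages; refcounts: pp0:3 pp1:3 pp2:1 pp3:1
P0: v0 -> pp0 = 21
P1: v0 -> pp0 = 21
P2: v0 -> pp3 = 129
P3: v0 -> pp0 = 21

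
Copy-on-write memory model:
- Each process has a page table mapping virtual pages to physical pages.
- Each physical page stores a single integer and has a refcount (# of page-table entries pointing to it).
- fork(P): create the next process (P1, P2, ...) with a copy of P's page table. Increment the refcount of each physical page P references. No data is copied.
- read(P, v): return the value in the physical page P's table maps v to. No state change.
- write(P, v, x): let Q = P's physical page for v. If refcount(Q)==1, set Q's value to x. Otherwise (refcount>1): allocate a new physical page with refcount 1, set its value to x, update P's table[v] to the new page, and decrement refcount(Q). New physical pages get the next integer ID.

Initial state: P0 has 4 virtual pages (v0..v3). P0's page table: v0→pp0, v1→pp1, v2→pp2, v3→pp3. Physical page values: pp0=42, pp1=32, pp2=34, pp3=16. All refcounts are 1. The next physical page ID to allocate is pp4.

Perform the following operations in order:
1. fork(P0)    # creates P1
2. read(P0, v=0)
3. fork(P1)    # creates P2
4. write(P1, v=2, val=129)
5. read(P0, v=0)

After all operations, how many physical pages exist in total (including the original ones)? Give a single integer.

Answer: 5

Derivation:
Op 1: fork(P0) -> P1. 4 ppages; refcounts: pp0:2 pp1:2 pp2:2 pp3:2
Op 2: read(P0, v0) -> 42. No state change.
Op 3: fork(P1) -> P2. 4 ppages; refcounts: pp0:3 pp1:3 pp2:3 pp3:3
Op 4: write(P1, v2, 129). refcount(pp2)=3>1 -> COPY to pp4. 5 ppages; refcounts: pp0:3 pp1:3 pp2:2 pp3:3 pp4:1
Op 5: read(P0, v0) -> 42. No state change.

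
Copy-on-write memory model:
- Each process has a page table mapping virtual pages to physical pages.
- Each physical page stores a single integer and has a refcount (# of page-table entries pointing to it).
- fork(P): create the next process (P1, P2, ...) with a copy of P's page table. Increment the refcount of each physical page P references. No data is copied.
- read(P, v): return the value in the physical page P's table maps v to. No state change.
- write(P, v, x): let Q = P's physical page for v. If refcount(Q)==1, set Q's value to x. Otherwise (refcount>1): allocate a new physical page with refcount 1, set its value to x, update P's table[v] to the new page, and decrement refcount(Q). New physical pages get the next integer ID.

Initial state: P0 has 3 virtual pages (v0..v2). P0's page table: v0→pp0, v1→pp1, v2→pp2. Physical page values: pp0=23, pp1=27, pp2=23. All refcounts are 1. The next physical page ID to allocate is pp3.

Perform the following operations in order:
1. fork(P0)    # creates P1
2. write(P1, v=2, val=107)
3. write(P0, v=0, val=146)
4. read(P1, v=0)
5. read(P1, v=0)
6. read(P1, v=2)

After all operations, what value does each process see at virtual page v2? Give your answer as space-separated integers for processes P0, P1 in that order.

Op 1: fork(P0) -> P1. 3 ppages; refcounts: pp0:2 pp1:2 pp2:2
Op 2: write(P1, v2, 107). refcount(pp2)=2>1 -> COPY to pp3. 4 ppages; refcounts: pp0:2 pp1:2 pp2:1 pp3:1
Op 3: write(P0, v0, 146). refcount(pp0)=2>1 -> COPY to pp4. 5 ppages; refcounts: pp0:1 pp1:2 pp2:1 pp3:1 pp4:1
Op 4: read(P1, v0) -> 23. No state change.
Op 5: read(P1, v0) -> 23. No state change.
Op 6: read(P1, v2) -> 107. No state change.
P0: v2 -> pp2 = 23
P1: v2 -> pp3 = 107

Answer: 23 107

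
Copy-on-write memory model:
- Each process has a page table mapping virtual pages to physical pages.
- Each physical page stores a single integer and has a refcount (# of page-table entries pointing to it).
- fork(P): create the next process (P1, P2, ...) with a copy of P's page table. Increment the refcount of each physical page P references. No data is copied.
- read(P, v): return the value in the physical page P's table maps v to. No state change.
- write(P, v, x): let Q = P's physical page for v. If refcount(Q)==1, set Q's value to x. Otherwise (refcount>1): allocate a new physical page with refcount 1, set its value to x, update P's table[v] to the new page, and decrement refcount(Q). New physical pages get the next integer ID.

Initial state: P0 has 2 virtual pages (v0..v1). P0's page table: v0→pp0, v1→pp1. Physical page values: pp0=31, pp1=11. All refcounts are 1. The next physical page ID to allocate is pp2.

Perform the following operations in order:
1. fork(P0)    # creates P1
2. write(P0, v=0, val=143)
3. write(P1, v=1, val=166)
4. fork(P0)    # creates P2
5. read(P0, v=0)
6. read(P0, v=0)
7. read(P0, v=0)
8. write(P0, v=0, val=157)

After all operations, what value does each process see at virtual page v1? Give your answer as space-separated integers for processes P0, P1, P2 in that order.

Op 1: fork(P0) -> P1. 2 ppages; refcounts: pp0:2 pp1:2
Op 2: write(P0, v0, 143). refcount(pp0)=2>1 -> COPY to pp2. 3 ppages; refcounts: pp0:1 pp1:2 pp2:1
Op 3: write(P1, v1, 166). refcount(pp1)=2>1 -> COPY to pp3. 4 ppages; refcounts: pp0:1 pp1:1 pp2:1 pp3:1
Op 4: fork(P0) -> P2. 4 ppages; refcounts: pp0:1 pp1:2 pp2:2 pp3:1
Op 5: read(P0, v0) -> 143. No state change.
Op 6: read(P0, v0) -> 143. No state change.
Op 7: read(P0, v0) -> 143. No state change.
Op 8: write(P0, v0, 157). refcount(pp2)=2>1 -> COPY to pp4. 5 ppages; refcounts: pp0:1 pp1:2 pp2:1 pp3:1 pp4:1
P0: v1 -> pp1 = 11
P1: v1 -> pp3 = 166
P2: v1 -> pp1 = 11

Answer: 11 166 11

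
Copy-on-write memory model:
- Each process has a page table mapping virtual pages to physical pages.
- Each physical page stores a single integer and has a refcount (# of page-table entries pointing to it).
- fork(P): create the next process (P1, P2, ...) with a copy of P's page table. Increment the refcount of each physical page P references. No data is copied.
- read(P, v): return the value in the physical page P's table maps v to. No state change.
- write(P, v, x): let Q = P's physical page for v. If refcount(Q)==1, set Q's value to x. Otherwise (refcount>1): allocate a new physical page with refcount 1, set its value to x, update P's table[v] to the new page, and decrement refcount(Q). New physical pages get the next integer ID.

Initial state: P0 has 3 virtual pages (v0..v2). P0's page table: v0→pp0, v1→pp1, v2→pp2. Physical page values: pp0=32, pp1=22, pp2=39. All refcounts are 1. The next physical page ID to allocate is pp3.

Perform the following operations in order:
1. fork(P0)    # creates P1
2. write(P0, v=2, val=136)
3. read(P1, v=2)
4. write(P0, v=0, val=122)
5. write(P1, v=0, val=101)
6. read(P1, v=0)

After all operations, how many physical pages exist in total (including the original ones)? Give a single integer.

Op 1: fork(P0) -> P1. 3 ppages; refcounts: pp0:2 pp1:2 pp2:2
Op 2: write(P0, v2, 136). refcount(pp2)=2>1 -> COPY to pp3. 4 ppages; refcounts: pp0:2 pp1:2 pp2:1 pp3:1
Op 3: read(P1, v2) -> 39. No state change.
Op 4: write(P0, v0, 122). refcount(pp0)=2>1 -> COPY to pp4. 5 ppages; refcounts: pp0:1 pp1:2 pp2:1 pp3:1 pp4:1
Op 5: write(P1, v0, 101). refcount(pp0)=1 -> write in place. 5 ppages; refcounts: pp0:1 pp1:2 pp2:1 pp3:1 pp4:1
Op 6: read(P1, v0) -> 101. No state change.

Answer: 5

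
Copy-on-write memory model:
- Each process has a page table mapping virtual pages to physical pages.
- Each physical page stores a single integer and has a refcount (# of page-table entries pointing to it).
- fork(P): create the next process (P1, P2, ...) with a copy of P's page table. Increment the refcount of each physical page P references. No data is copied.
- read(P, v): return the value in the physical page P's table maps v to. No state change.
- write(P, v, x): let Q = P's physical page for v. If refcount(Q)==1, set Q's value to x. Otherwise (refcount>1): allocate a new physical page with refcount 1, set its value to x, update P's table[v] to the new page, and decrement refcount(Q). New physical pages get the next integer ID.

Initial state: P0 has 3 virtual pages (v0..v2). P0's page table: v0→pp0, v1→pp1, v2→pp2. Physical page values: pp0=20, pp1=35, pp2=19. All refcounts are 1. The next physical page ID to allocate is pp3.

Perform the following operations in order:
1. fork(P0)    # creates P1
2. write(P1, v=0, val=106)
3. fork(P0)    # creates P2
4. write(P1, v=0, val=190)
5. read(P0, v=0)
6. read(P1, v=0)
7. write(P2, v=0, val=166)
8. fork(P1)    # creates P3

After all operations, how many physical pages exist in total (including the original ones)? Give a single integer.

Op 1: fork(P0) -> P1. 3 ppages; refcounts: pp0:2 pp1:2 pp2:2
Op 2: write(P1, v0, 106). refcount(pp0)=2>1 -> COPY to pp3. 4 ppages; refcounts: pp0:1 pp1:2 pp2:2 pp3:1
Op 3: fork(P0) -> P2. 4 ppages; refcounts: pp0:2 pp1:3 pp2:3 pp3:1
Op 4: write(P1, v0, 190). refcount(pp3)=1 -> write in place. 4 ppages; refcounts: pp0:2 pp1:3 pp2:3 pp3:1
Op 5: read(P0, v0) -> 20. No state change.
Op 6: read(P1, v0) -> 190. No state change.
Op 7: write(P2, v0, 166). refcount(pp0)=2>1 -> COPY to pp4. 5 ppages; refcounts: pp0:1 pp1:3 pp2:3 pp3:1 pp4:1
Op 8: fork(P1) -> P3. 5 ppages; refcounts: pp0:1 pp1:4 pp2:4 pp3:2 pp4:1

Answer: 5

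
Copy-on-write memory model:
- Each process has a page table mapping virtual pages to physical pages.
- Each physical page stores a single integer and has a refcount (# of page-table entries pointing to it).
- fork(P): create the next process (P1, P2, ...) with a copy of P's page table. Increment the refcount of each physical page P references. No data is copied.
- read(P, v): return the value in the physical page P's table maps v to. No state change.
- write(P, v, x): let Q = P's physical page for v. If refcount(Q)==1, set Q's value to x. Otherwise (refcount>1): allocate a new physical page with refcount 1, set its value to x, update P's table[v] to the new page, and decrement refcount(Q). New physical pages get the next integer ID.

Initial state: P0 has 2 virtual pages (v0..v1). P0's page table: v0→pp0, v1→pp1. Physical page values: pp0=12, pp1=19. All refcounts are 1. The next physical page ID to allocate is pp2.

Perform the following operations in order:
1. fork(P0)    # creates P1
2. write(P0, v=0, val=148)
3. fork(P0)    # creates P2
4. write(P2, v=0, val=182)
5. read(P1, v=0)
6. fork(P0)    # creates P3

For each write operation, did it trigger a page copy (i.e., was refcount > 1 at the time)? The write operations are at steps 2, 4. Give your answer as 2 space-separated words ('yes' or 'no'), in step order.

Op 1: fork(P0) -> P1. 2 ppages; refcounts: pp0:2 pp1:2
Op 2: write(P0, v0, 148). refcount(pp0)=2>1 -> COPY to pp2. 3 ppages; refcounts: pp0:1 pp1:2 pp2:1
Op 3: fork(P0) -> P2. 3 ppages; refcounts: pp0:1 pp1:3 pp2:2
Op 4: write(P2, v0, 182). refcount(pp2)=2>1 -> COPY to pp3. 4 ppages; refcounts: pp0:1 pp1:3 pp2:1 pp3:1
Op 5: read(P1, v0) -> 12. No state change.
Op 6: fork(P0) -> P3. 4 ppages; refcounts: pp0:1 pp1:4 pp2:2 pp3:1

yes yes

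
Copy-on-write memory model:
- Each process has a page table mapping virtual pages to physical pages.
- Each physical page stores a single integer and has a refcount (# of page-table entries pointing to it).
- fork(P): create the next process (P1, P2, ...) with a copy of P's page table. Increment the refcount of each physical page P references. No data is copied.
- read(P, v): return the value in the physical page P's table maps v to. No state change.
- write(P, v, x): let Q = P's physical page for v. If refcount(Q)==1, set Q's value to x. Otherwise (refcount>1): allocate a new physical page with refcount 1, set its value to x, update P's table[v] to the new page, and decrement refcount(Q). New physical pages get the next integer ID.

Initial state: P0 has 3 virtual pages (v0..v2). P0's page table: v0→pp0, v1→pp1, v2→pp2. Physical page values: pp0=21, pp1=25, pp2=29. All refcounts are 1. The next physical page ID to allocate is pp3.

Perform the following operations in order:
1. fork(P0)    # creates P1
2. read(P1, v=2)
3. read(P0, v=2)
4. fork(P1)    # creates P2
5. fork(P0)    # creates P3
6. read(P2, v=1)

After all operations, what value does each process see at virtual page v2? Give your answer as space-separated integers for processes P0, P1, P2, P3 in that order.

Answer: 29 29 29 29

Derivation:
Op 1: fork(P0) -> P1. 3 ppages; refcounts: pp0:2 pp1:2 pp2:2
Op 2: read(P1, v2) -> 29. No state change.
Op 3: read(P0, v2) -> 29. No state change.
Op 4: fork(P1) -> P2. 3 ppages; refcounts: pp0:3 pp1:3 pp2:3
Op 5: fork(P0) -> P3. 3 ppages; refcounts: pp0:4 pp1:4 pp2:4
Op 6: read(P2, v1) -> 25. No state change.
P0: v2 -> pp2 = 29
P1: v2 -> pp2 = 29
P2: v2 -> pp2 = 29
P3: v2 -> pp2 = 29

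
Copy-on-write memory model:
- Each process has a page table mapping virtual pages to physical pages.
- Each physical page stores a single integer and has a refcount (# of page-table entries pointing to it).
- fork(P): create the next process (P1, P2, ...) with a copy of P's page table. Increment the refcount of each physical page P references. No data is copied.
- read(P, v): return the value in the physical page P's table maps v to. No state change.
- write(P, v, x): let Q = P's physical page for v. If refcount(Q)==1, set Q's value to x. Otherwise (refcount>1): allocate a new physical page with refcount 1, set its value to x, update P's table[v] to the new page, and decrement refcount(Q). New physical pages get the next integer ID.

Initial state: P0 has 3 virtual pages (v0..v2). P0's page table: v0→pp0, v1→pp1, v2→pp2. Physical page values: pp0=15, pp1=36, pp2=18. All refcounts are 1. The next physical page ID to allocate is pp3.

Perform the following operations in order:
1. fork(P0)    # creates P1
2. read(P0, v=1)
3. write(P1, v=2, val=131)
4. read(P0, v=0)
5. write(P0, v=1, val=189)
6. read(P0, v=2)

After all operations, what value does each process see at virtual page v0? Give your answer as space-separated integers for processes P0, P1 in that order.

Op 1: fork(P0) -> P1. 3 ppages; refcounts: pp0:2 pp1:2 pp2:2
Op 2: read(P0, v1) -> 36. No state change.
Op 3: write(P1, v2, 131). refcount(pp2)=2>1 -> COPY to pp3. 4 ppages; refcounts: pp0:2 pp1:2 pp2:1 pp3:1
Op 4: read(P0, v0) -> 15. No state change.
Op 5: write(P0, v1, 189). refcount(pp1)=2>1 -> COPY to pp4. 5 ppages; refcounts: pp0:2 pp1:1 pp2:1 pp3:1 pp4:1
Op 6: read(P0, v2) -> 18. No state change.
P0: v0 -> pp0 = 15
P1: v0 -> pp0 = 15

Answer: 15 15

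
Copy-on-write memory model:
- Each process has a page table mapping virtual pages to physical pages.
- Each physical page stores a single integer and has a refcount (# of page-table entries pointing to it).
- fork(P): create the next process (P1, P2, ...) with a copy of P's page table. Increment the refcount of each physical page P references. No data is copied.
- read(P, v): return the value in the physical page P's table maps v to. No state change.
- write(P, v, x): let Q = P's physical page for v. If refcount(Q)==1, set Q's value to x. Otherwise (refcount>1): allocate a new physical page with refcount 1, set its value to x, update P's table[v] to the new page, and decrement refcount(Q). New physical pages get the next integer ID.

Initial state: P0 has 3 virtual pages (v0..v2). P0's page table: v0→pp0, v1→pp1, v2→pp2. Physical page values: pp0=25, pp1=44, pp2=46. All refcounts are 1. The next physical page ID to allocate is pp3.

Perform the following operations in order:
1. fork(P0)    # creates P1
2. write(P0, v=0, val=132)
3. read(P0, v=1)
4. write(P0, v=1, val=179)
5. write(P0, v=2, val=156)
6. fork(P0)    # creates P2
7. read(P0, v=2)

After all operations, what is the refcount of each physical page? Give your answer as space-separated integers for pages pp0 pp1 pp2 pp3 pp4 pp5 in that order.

Op 1: fork(P0) -> P1. 3 ppages; refcounts: pp0:2 pp1:2 pp2:2
Op 2: write(P0, v0, 132). refcount(pp0)=2>1 -> COPY to pp3. 4 ppages; refcounts: pp0:1 pp1:2 pp2:2 pp3:1
Op 3: read(P0, v1) -> 44. No state change.
Op 4: write(P0, v1, 179). refcount(pp1)=2>1 -> COPY to pp4. 5 ppages; refcounts: pp0:1 pp1:1 pp2:2 pp3:1 pp4:1
Op 5: write(P0, v2, 156). refcount(pp2)=2>1 -> COPY to pp5. 6 ppages; refcounts: pp0:1 pp1:1 pp2:1 pp3:1 pp4:1 pp5:1
Op 6: fork(P0) -> P2. 6 ppages; refcounts: pp0:1 pp1:1 pp2:1 pp3:2 pp4:2 pp5:2
Op 7: read(P0, v2) -> 156. No state change.

Answer: 1 1 1 2 2 2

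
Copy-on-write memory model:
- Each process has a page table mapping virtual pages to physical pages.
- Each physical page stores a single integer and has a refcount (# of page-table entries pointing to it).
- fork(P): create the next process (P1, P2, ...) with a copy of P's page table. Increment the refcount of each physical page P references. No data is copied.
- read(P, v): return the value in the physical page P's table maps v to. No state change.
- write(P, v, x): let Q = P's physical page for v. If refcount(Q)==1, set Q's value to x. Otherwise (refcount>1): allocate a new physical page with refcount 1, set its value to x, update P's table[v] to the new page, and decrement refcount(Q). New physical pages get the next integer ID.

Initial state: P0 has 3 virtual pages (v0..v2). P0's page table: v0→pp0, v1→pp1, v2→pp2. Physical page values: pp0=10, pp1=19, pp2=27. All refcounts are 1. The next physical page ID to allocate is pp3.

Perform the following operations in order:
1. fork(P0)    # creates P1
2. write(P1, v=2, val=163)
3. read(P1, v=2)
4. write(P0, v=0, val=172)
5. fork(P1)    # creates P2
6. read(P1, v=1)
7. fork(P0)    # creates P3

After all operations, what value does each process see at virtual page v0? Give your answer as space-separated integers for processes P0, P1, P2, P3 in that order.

Answer: 172 10 10 172

Derivation:
Op 1: fork(P0) -> P1. 3 ppages; refcounts: pp0:2 pp1:2 pp2:2
Op 2: write(P1, v2, 163). refcount(pp2)=2>1 -> COPY to pp3. 4 ppages; refcounts: pp0:2 pp1:2 pp2:1 pp3:1
Op 3: read(P1, v2) -> 163. No state change.
Op 4: write(P0, v0, 172). refcount(pp0)=2>1 -> COPY to pp4. 5 ppages; refcounts: pp0:1 pp1:2 pp2:1 pp3:1 pp4:1
Op 5: fork(P1) -> P2. 5 ppages; refcounts: pp0:2 pp1:3 pp2:1 pp3:2 pp4:1
Op 6: read(P1, v1) -> 19. No state change.
Op 7: fork(P0) -> P3. 5 ppages; refcounts: pp0:2 pp1:4 pp2:2 pp3:2 pp4:2
P0: v0 -> pp4 = 172
P1: v0 -> pp0 = 10
P2: v0 -> pp0 = 10
P3: v0 -> pp4 = 172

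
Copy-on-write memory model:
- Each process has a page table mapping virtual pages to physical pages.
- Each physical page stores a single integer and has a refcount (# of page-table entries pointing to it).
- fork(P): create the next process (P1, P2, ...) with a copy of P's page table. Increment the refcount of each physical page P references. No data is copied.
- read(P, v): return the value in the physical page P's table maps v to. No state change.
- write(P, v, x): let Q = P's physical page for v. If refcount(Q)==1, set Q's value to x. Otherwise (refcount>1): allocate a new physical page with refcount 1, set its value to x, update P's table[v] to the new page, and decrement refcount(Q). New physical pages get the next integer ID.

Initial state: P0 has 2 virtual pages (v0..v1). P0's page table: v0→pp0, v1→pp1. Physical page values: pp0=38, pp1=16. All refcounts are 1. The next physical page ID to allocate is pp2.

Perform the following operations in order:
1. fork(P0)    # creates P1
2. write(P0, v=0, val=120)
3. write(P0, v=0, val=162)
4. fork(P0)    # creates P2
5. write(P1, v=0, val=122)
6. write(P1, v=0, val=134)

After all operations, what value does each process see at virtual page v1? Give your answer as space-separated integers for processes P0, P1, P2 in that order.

Answer: 16 16 16

Derivation:
Op 1: fork(P0) -> P1. 2 ppages; refcounts: pp0:2 pp1:2
Op 2: write(P0, v0, 120). refcount(pp0)=2>1 -> COPY to pp2. 3 ppages; refcounts: pp0:1 pp1:2 pp2:1
Op 3: write(P0, v0, 162). refcount(pp2)=1 -> write in place. 3 ppages; refcounts: pp0:1 pp1:2 pp2:1
Op 4: fork(P0) -> P2. 3 ppages; refcounts: pp0:1 pp1:3 pp2:2
Op 5: write(P1, v0, 122). refcount(pp0)=1 -> write in place. 3 ppages; refcounts: pp0:1 pp1:3 pp2:2
Op 6: write(P1, v0, 134). refcount(pp0)=1 -> write in place. 3 ppages; refcounts: pp0:1 pp1:3 pp2:2
P0: v1 -> pp1 = 16
P1: v1 -> pp1 = 16
P2: v1 -> pp1 = 16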